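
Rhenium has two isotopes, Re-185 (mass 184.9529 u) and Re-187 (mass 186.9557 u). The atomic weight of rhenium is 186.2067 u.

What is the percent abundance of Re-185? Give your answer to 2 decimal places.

Let x be the fractional abundance of Re-185; then Re-187 has abundance 1 − x.
184.9529·x + 186.9557·(1 − x) = 186.2067
(184.9529 − 186.9557)·x = 186.2067 − 186.9557
x = -0.7490 / -2.0028 = 0.37398 → 37.40% Re-185, 62.60% Re-187.

37.40%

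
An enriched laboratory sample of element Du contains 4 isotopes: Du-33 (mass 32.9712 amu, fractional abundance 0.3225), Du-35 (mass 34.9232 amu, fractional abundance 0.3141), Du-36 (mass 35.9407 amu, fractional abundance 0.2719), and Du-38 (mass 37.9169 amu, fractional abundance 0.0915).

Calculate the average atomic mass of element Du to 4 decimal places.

Weight each isotope mass by its fractional abundance: 0.3225 × 32.9712 + 0.3141 × 34.9232 + 0.2719 × 35.9407 + 0.0915 × 37.9169
= 10.63321 + 10.96938 + 9.77228 + 3.46940 = 34.84427 amu

34.8443 amu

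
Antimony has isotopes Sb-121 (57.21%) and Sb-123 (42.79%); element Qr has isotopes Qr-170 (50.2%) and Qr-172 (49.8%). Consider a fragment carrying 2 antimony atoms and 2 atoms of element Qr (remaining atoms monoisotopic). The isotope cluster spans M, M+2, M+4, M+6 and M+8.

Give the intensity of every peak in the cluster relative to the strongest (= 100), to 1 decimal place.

22.2 : 77.1 : 100.0 : 57.2 : 12.2

Antimony pattern (n=2): 0.32729841 : 0.48960318 : 0.18309841
Element Qr pattern (n=2): 0.252004 : 0.499992 : 0.248004
Convolve the two distributions (both contribute in 2-u steps):
  M: 0.32729841×0.252004 = 0.082481
  M+2: 0.32729841×0.499992 + 0.48960318×0.252004 = 0.287029
  M+4: 0.32729841×0.248004 + 0.48960318×0.499992 + 0.18309841×0.252004 = 0.372111
  M+6: 0.48960318×0.248004 + 0.18309841×0.499992 = 0.212971
  M+8: 0.18309841×0.248004 = 0.045409
Scale to base peak (0.372111) = 100: 22.2 : 77.1 : 100.0 : 57.2 : 12.2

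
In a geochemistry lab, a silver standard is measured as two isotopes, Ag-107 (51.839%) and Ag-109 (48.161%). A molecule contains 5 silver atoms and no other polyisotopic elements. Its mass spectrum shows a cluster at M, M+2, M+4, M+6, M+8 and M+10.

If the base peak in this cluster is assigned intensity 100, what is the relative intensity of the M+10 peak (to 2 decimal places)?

8.02

Binomial terms of (0.51839 + 0.48161)^5: M 0.0374, M+2 0.1739, M+4 0.3231, M+6 0.3002, M+8 0.1394, M+10 0.0259 → M+4 is the base peak.
P(M+4) = C(5,2) × 0.51839^3 × 0.48161^2 = 10 × 0.13930601 × 0.23194819 = 0.323118 (base)
P(M+10) = C(5,5) × 0.51839^0 × 0.48161^5 = 1 × 1.0000 × 0.0259106 = 0.025911
Relative intensity = 0.025911 / 0.323118 × 100 = 8.02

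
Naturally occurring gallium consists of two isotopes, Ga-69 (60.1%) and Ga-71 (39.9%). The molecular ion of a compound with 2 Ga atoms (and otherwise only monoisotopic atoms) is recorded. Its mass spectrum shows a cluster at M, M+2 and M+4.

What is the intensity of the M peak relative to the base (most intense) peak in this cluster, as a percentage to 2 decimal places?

75.31%

Term probabilities: M 0.3612, M+2 0.4796, M+4 0.1592. Base peak = M+2.
P(M+2) = C(2,1) × 0.601^1 × 0.399^1 = 2 × 0.6010 × 0.3990 = 0.479598 (base)
P(M) = C(2,0) × 0.601^2 × 0.399^0 = 1 × 0.361201 × 1.0000 = 0.361201
Relative intensity = 0.361201 / 0.479598 × 100 = 75.31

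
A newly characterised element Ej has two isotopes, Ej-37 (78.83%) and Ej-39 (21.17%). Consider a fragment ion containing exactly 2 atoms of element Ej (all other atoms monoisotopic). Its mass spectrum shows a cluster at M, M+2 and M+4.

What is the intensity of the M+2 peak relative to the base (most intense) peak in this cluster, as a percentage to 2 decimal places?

Binomial terms of (0.7883 + 0.2117)^2: M 0.6214, M+2 0.3338, M+4 0.0448 → M is the base peak.
P(M) = C(2,0) × 0.7883^2 × 0.2117^0 = 1 × 0.62141689 × 1.0000 = 0.621417 (base)
P(M+2) = C(2,1) × 0.7883^1 × 0.2117^1 = 2 × 0.7883 × 0.2117 = 0.333766
Relative intensity = 0.333766 / 0.621417 × 100 = 53.71

53.71%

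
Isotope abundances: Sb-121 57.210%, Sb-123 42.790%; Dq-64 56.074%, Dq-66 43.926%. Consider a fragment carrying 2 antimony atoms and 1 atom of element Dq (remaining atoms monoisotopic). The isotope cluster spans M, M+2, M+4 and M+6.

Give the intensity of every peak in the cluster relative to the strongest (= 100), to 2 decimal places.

43.87 : 100.00 : 75.96 : 19.23

Antimony pattern (n=2): 0.32729841 : 0.48960318 : 0.18309841
Element Dq pattern (n=1): 0.56074 : 0.43926
Convolve the two distributions (both contribute in 2-u steps):
  M: 0.32729841×0.56074 = 0.183529
  M+2: 0.32729841×0.43926 + 0.48960318×0.56074 = 0.418309
  M+4: 0.48960318×0.43926 + 0.18309841×0.56074 = 0.317734
  M+6: 0.18309841×0.43926 = 0.080428
Scale to base peak (0.418309) = 100: 43.87 : 100.00 : 75.96 : 19.23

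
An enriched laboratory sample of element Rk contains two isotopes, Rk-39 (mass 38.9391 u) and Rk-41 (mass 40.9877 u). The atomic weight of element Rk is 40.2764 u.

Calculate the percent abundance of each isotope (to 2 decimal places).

Writing the weighted mean with unknown fraction x of Rk-39:
38.9391·x + 40.9877·(1 − x) = 40.2764
(38.9391 − 40.9877)·x = 40.2764 − 40.9877
x = -0.7113 / -2.0486 = 0.34721 → 34.72% Rk-39, 65.28% Rk-41.

Rk-39: 34.72%, Rk-41: 65.28%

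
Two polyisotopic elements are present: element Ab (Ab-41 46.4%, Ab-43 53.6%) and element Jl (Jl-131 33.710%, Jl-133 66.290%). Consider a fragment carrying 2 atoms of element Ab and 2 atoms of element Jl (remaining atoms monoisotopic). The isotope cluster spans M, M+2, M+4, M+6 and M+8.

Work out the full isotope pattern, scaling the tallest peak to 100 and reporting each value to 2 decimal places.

Element Ab pattern (n=2): 0.215296 : 0.497408 : 0.287296
Element Jl pattern (n=2): 0.11363641 : 0.44692718 : 0.43943641
Convolve the two distributions (both contribute in 2-u steps):
  M: 0.215296×0.11363641 = 0.024465
  M+2: 0.215296×0.44692718 + 0.497408×0.11363641 = 0.152745
  M+4: 0.215296×0.43943641 + 0.497408×0.44692718 + 0.287296×0.11363641 = 0.349561
  M+6: 0.497408×0.43943641 + 0.287296×0.44692718 = 0.346980
  M+8: 0.287296×0.43943641 = 0.126248
Scale to base peak (0.349561) = 100: 7.00 : 43.70 : 100.00 : 99.26 : 36.12

7.00 : 43.70 : 100.00 : 99.26 : 36.12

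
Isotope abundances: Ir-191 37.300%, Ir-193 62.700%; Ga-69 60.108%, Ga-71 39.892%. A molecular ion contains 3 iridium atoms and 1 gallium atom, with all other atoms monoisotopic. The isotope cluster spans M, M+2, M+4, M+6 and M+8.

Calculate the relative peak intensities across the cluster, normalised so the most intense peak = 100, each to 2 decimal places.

Iridium pattern (n=3): 0.05189512 : 0.26170165 : 0.43991135 : 0.24649188
Gallium pattern (n=1): 0.60108 : 0.39892
Convolve the two distributions (both contribute in 2-u steps):
  M: 0.05189512×0.60108 = 0.031193
  M+2: 0.05189512×0.39892 + 0.26170165×0.60108 = 0.178006
  M+4: 0.26170165×0.39892 + 0.43991135×0.60108 = 0.368820
  M+6: 0.43991135×0.39892 + 0.24649188×0.60108 = 0.323651
  M+8: 0.24649188×0.39892 = 0.098331
Scale to base peak (0.368820) = 100: 8.46 : 48.26 : 100.00 : 87.75 : 26.66

8.46 : 48.26 : 100.00 : 87.75 : 26.66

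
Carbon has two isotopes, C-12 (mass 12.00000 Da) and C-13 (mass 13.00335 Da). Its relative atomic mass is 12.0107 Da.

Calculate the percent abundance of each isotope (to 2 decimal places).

C-12: 98.93%, C-13: 1.07%

With x = fraction of C-12 (so C-13 is 1 − x):
12.00000·x + 13.00335·(1 − x) = 12.0107
(12.00000 − 13.00335)·x = 12.0107 − 13.00335
x = -0.99265 / -1.00335 = 0.98934 → 98.93% C-12, 1.07% C-13.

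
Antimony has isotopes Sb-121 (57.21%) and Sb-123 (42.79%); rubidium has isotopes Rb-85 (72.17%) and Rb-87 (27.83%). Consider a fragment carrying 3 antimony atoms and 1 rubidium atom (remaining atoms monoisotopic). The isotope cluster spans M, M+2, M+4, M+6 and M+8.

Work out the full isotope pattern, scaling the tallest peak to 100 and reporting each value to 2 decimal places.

38.03 : 100.00 : 96.73 : 40.53 : 6.14

Antimony pattern (n=3): 0.18724742 : 0.42015297 : 0.3142518 : 0.07834781
Rubidium pattern (n=1): 0.7217 : 0.2783
Convolve the two distributions (both contribute in 2-u steps):
  M: 0.18724742×0.7217 = 0.135136
  M+2: 0.18724742×0.2783 + 0.42015297×0.7217 = 0.355335
  M+4: 0.42015297×0.2783 + 0.3142518×0.7217 = 0.343724
  M+6: 0.3142518×0.2783 + 0.07834781×0.7217 = 0.144000
  M+8: 0.07834781×0.2783 = 0.021804
Scale to base peak (0.355335) = 100: 38.03 : 100.00 : 96.73 : 40.53 : 6.14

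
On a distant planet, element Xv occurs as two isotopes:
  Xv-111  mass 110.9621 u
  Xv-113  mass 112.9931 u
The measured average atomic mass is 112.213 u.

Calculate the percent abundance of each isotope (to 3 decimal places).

With x = fraction of Xv-111 (so Xv-113 is 1 − x):
110.9621·x + 112.9931·(1 − x) = 112.213
(110.9621 − 112.9931)·x = 112.213 − 112.9931
x = -0.7801 / -2.0310 = 0.38410 → 38.410% Xv-111, 61.590% Xv-113.

Xv-111: 38.410%, Xv-113: 61.590%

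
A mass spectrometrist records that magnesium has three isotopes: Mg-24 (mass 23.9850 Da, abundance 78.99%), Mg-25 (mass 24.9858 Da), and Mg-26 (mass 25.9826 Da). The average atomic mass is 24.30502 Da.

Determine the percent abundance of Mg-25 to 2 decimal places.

The remaining 21.01% is split between Mg-25 (fraction x) and Mg-26 (fraction 0.2101 − x).
Substituting: 24.9858x + 25.9826(0.2101 − x) = 5.3592685
(24.9858 − 25.9826)x = -0.09967576  ⇒  x = 0.10000, y = 0.11010
Mg-25: 10.00%, Mg-26: 11.01%.

10.00%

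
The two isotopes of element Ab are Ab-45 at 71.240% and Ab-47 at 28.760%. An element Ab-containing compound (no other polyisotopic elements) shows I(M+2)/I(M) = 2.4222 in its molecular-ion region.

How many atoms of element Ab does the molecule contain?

6

For n independent Ab atoms, I(M+2)/I(M) = n · (abundance Ab-47) / (abundance Ab-45) = n · 0.28760/0.71240.
n = 2.4222 × 0.71240/0.28760 = 6.00 ≈ 6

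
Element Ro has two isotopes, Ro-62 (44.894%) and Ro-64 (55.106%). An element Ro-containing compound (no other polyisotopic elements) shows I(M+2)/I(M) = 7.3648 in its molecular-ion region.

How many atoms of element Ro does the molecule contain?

6

With n Ro atoms, P(M+2)/P(M) = C(n,1)·p^(n−1)q / p^n = n·q/p = n · 0.55106/0.44894.
n = 7.3648 × 0.44894/0.55106 = 6.00 ≈ 6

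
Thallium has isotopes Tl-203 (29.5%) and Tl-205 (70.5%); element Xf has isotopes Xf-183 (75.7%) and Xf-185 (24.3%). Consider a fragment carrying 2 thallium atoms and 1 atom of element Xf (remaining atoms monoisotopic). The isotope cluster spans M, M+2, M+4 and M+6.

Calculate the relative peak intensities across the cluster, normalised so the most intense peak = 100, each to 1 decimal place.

Thallium pattern (n=2): 0.087025 : 0.41595 : 0.497025
Element Xf pattern (n=1): 0.7570 : 0.2430
Convolve the two distributions (both contribute in 2-u steps):
  M: 0.087025×0.7570 = 0.065878
  M+2: 0.087025×0.2430 + 0.41595×0.7570 = 0.336021
  M+4: 0.41595×0.2430 + 0.497025×0.7570 = 0.477324
  M+6: 0.497025×0.2430 = 0.120777
Scale to base peak (0.477324) = 100: 13.8 : 70.4 : 100.0 : 25.3

13.8 : 70.4 : 100.0 : 25.3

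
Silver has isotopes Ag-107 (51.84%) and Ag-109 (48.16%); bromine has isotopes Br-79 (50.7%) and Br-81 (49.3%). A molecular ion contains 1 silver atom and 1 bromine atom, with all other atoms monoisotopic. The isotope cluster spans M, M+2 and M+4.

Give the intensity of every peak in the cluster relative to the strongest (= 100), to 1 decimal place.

52.6 : 100.0 : 47.5

Silver pattern (n=1): 0.5184 : 0.4816
Bromine pattern (n=1): 0.5070 : 0.4930
Convolve the two distributions (both contribute in 2-u steps):
  M: 0.5184×0.5070 = 0.262829
  M+2: 0.5184×0.4930 + 0.4816×0.5070 = 0.499742
  M+4: 0.4816×0.4930 = 0.237429
Scale to base peak (0.499742) = 100: 52.6 : 100.0 : 47.5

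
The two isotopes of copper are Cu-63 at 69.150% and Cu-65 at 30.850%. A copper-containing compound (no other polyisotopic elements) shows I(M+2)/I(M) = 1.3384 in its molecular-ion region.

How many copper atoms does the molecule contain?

The M+2/M ratio from n Cu atoms is n · q/p = n · 0.30850/0.69150.
n = 1.3384 × 0.69150/0.30850 = 3.00 ≈ 3

3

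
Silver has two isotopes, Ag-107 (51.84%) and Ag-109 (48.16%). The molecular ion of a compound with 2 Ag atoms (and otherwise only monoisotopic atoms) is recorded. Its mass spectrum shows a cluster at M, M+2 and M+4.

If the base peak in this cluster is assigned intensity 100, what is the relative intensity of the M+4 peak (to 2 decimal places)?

Term probabilities: M 0.2687, M+2 0.4993, M+4 0.2319. Base peak = M+2.
P(M+2) = C(2,1) × 0.5184^1 × 0.4816^1 = 2 × 0.5184 × 0.4816 = 0.499323 (base)
P(M+4) = C(2,2) × 0.5184^0 × 0.4816^2 = 1 × 1.0000 × 0.23193856 = 0.231939
Relative intensity = 0.231939 / 0.499323 × 100 = 46.45

46.45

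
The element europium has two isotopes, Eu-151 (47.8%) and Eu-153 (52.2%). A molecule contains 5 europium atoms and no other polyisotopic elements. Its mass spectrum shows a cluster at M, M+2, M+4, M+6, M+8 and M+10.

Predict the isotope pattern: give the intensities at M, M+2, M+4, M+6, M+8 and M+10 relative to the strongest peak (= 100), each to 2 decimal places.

7.68 : 41.93 : 91.57 : 100.00 : 54.60 : 11.93

Each Eu atom is independently Eu-151 (p = 0.478) or Eu-153 (q = 0.522); the cluster is the binomial expansion (p + q)^5.
P(M) = 0.478^5 = 0.024954
P(M+2) = 5 × 0.478^4 × 0.522^1 = 0.136255
P(M+4) = 10 × 0.478^3 × 0.522^2 = 0.297594
P(M+6) = 10 × 0.478^2 × 0.522^3 = 0.324988
P(M+8) = 5 × 0.478^1 × 0.522^4 = 0.177452
P(M+10) = 0.522^5 = 0.038757
The M+6 peak is largest (0.324988); scaling to 100 gives 7.68 : 41.93 : 91.57 : 100.00 : 54.60 : 11.93.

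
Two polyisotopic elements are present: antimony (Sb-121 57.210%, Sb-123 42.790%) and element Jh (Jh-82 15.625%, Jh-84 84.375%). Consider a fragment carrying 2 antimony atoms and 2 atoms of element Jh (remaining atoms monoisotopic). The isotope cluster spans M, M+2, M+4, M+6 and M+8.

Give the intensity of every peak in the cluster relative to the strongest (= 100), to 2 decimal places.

Antimony pattern (n=2): 0.32729841 : 0.48960318 : 0.18309841
Element Jh pattern (n=2): 0.02441406 : 0.26367188 : 0.71191406
Convolve the two distributions (both contribute in 2-u steps):
  M: 0.32729841×0.02441406 = 0.007991
  M+2: 0.32729841×0.26367188 + 0.48960318×0.02441406 = 0.098253
  M+4: 0.32729841×0.71191406 + 0.48960318×0.26367188 + 0.18309841×0.02441406 = 0.366573
  M+6: 0.48960318×0.71191406 + 0.18309841×0.26367188 = 0.396833
  M+8: 0.18309841×0.71191406 = 0.130350
Scale to base peak (0.396833) = 100: 2.01 : 24.76 : 92.37 : 100.00 : 32.85

2.01 : 24.76 : 92.37 : 100.00 : 32.85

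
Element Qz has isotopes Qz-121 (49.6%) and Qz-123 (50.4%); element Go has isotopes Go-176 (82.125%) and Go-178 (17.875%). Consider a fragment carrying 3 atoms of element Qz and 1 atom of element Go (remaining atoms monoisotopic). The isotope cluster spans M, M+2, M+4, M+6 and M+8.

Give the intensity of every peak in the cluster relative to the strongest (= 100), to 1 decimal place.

26.6 : 86.8 : 100.0 : 45.8 : 6.1

Element Qz pattern (n=3): 0.12202394 : 0.37197619 : 0.37797581 : 0.12802406
Element Go pattern (n=1): 0.82125 : 0.17875
Convolve the two distributions (both contribute in 2-u steps):
  M: 0.12202394×0.82125 = 0.100212
  M+2: 0.12202394×0.17875 + 0.37197619×0.82125 = 0.327297
  M+4: 0.37197619×0.17875 + 0.37797581×0.82125 = 0.376903
  M+6: 0.37797581×0.17875 + 0.12802406×0.82125 = 0.172703
  M+8: 0.12802406×0.17875 = 0.022884
Scale to base peak (0.376903) = 100: 26.6 : 86.8 : 100.0 : 45.8 : 6.1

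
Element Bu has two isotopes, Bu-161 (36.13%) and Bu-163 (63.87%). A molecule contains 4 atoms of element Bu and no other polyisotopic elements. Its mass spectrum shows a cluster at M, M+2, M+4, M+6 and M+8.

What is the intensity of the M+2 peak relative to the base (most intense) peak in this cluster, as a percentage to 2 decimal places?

32.00%

(0.3613 + 0.6387)^4 gives M 0.0170, M+2 0.1205, M+4 0.3195, M+6 0.3765, M+8 0.1664; the largest is M+6.
P(M+6) = C(4,3) × 0.3613^1 × 0.6387^3 = 4 × 0.3613 × 0.2605498 = 0.376547 (base)
P(M+2) = C(4,1) × 0.3613^3 × 0.6387^1 = 4 × 0.04716327 × 0.6387 = 0.120493
Relative intensity = 0.120493 / 0.376547 × 100 = 32.00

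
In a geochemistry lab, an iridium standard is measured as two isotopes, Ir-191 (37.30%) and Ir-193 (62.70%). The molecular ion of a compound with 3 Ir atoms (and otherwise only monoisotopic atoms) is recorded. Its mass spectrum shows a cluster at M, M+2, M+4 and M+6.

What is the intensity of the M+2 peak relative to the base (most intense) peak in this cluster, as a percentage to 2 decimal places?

59.49%

Term probabilities: M 0.0519, M+2 0.2617, M+4 0.4399, M+6 0.2465. Base peak = M+4.
P(M+4) = C(3,2) × 0.3730^1 × 0.6270^2 = 3 × 0.3730 × 0.393129 = 0.439911 (base)
P(M+2) = C(3,1) × 0.3730^2 × 0.6270^1 = 3 × 0.139129 × 0.6270 = 0.261702
Relative intensity = 0.261702 / 0.439911 × 100 = 59.49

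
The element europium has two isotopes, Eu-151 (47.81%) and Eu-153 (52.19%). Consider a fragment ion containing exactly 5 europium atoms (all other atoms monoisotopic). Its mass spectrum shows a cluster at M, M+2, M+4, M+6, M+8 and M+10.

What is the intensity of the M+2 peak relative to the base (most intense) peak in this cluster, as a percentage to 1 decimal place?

42.0%

Binomial terms of (0.4781 + 0.5219)^5: M 0.0250, M+2 0.1363, M+4 0.2977, M+6 0.3249, M+8 0.1774, M+10 0.0387 → M+6 is the base peak.
P(M+6) = C(5,3) × 0.4781^2 × 0.5219^3 = 10 × 0.22857961 × 0.14215492 = 0.324937 (base)
P(M+2) = C(5,1) × 0.4781^4 × 0.5219^1 = 5 × 0.05224864 × 0.5219 = 0.136343
Relative intensity = 0.136343 / 0.324937 × 100 = 42.0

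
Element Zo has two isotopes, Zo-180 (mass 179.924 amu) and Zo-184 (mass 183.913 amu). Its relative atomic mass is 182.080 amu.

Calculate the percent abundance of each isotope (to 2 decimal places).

Zo-180: 45.95%, Zo-184: 54.05%

Writing the weighted mean with unknown fraction x of Zo-180:
179.924·x + 183.913·(1 − x) = 182.080
(179.924 − 183.913)·x = 182.080 − 183.913
x = -1.833 / -3.989 = 0.45951 → 45.95% Zo-180, 54.05% Zo-184.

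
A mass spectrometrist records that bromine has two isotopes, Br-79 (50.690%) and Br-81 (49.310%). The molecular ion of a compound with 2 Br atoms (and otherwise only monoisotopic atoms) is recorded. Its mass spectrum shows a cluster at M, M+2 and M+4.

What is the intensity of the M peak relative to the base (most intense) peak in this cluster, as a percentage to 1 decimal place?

51.4%

Term probabilities: M 0.2569, M+2 0.4999, M+4 0.2431. Base peak = M+2.
P(M+2) = C(2,1) × 0.50690^1 × 0.49310^1 = 2 × 0.5069 × 0.4931 = 0.499905 (base)
P(M) = C(2,0) × 0.50690^2 × 0.49310^0 = 1 × 0.25694761 × 1.0000 = 0.256948
Relative intensity = 0.256948 / 0.499905 × 100 = 51.4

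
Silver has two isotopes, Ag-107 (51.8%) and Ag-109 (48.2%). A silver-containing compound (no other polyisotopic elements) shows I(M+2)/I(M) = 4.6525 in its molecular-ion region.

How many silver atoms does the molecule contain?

The M+2/M ratio from n Ag atoms is n · q/p = n · 0.482/0.518.
n = 4.6525 × 0.518/0.482 = 5.00 ≈ 5

5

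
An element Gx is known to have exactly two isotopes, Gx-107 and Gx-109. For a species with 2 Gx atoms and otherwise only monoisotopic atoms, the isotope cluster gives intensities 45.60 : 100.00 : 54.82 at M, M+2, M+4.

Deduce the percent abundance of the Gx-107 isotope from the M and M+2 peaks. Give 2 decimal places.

47.70%

Let p = fractional abundance of Gx-107. I(M+2)/I(M) = [C(2,1)·p^1·(1−p)] / p^2 = 2·(1−p)/p = 100.00/45.60 = 2.1930
(1−p)/p = 2.1930/2 = 1.0965  ⇒  p = 1/(1 + 1.0965) = 0.4770
Gx-107: 47.70%, Gx-109: 52.30%.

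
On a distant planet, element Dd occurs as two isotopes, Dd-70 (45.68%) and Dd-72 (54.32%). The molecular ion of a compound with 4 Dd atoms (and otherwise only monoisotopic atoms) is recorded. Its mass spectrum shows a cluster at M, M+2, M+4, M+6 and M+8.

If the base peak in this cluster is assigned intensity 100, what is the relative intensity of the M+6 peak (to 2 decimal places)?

79.28

Term probabilities: M 0.0435, M+2 0.2071, M+4 0.3694, M+6 0.2929, M+8 0.0871. Base peak = M+4.
P(M+4) = C(4,2) × 0.4568^2 × 0.5432^2 = 6 × 0.20866624 × 0.29506624 = 0.369422 (base)
P(M+6) = C(4,3) × 0.4568^1 × 0.5432^3 = 4 × 0.4568 × 0.16027998 = 0.292864
Relative intensity = 0.292864 / 0.369422 × 100 = 79.28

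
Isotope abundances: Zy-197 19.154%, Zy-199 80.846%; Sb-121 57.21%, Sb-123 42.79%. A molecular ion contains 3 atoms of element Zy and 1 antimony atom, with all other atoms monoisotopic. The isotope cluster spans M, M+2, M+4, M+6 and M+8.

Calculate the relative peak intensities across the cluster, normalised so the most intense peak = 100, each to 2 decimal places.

0.87 : 11.64 : 54.63 : 100.00 : 48.83

Element Zy pattern (n=3): 0.00702714 : 0.0889813 : 0.37557598 : 0.52841558
Antimony pattern (n=1): 0.5721 : 0.4279
Convolve the two distributions (both contribute in 2-u steps):
  M: 0.00702714×0.5721 = 0.004020
  M+2: 0.00702714×0.4279 + 0.0889813×0.5721 = 0.053913
  M+4: 0.0889813×0.4279 + 0.37557598×0.5721 = 0.252942
  M+6: 0.37557598×0.4279 + 0.52841558×0.5721 = 0.463016
  M+8: 0.52841558×0.4279 = 0.226109
Scale to base peak (0.463016) = 100: 0.87 : 11.64 : 54.63 : 100.00 : 48.83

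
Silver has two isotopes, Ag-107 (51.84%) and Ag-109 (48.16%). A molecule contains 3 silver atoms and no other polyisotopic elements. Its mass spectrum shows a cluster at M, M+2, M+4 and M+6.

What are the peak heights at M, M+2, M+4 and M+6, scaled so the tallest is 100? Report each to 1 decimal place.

35.9 : 100.0 : 92.9 : 28.8

The 3 Ag atoms are independent, so intensities follow the terms of (0.5184 + 0.4816)^3.
P(M) = 0.5184^3 = 0.139314
P(M+2) = 3 × 0.5184^2 × 0.4816^1 = 0.388273
P(M+4) = 3 × 0.5184^1 × 0.4816^2 = 0.360711
P(M+6) = 0.4816^3 = 0.111702
The M+2 peak is largest (0.388273); scaling to 100 gives 35.9 : 100.0 : 92.9 : 28.8.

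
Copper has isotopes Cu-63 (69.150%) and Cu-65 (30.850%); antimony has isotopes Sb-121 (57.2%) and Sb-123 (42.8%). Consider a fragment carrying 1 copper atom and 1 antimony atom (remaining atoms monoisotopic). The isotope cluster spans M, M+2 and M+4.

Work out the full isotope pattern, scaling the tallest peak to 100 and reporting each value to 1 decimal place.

83.7 : 100.0 : 27.9

Copper pattern (n=1): 0.6915 : 0.3085
Antimony pattern (n=1): 0.5720 : 0.4280
Convolve the two distributions (both contribute in 2-u steps):
  M: 0.6915×0.5720 = 0.395538
  M+2: 0.6915×0.4280 + 0.3085×0.5720 = 0.472424
  M+4: 0.3085×0.4280 = 0.132038
Scale to base peak (0.472424) = 100: 83.7 : 100.0 : 27.9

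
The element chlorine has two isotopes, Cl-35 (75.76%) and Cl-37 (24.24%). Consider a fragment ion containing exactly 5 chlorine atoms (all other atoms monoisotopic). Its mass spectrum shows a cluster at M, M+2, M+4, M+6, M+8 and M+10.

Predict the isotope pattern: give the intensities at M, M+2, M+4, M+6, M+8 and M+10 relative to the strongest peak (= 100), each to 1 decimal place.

62.5 : 100.0 : 64.0 : 20.5 : 3.3 : 0.2

Each Cl atom is independently Cl-35 (p = 0.7576) or Cl-37 (q = 0.2424); the cluster is the binomial expansion (p + q)^5.
P(M) = 0.7576^5 = 0.249574
P(M+2) = 5 × 0.7576^4 × 0.2424^1 = 0.399266
P(M+4) = 10 × 0.7576^3 × 0.2424^2 = 0.255497
P(M+6) = 10 × 0.7576^2 × 0.2424^3 = 0.081748
P(M+8) = 5 × 0.7576^1 × 0.2424^4 = 0.013078
P(M+10) = 0.2424^5 = 0.000837
The M+2 peak is largest (0.399266); scaling to 100 gives 62.5 : 100.0 : 64.0 : 20.5 : 3.3 : 0.2.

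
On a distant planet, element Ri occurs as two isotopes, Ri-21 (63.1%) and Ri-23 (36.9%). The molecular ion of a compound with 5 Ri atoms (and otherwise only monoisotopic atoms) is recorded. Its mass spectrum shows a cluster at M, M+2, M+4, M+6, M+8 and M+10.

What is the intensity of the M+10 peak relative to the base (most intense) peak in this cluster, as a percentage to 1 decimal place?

Binomial terms of (0.631 + 0.369)^5: M 0.1000, M+2 0.2925, M+4 0.3421, M+6 0.2000, M+8 0.0585, M+10 0.0068 → M+4 is the base peak.
P(M+4) = C(5,2) × 0.631^3 × 0.369^2 = 10 × 0.25123959 × 0.136161 = 0.342090 (base)
P(M+10) = C(5,5) × 0.631^0 × 0.369^5 = 1 × 1.0000 × 0.00684119 = 0.006841
Relative intensity = 0.006841 / 0.342090 × 100 = 2.0

2.0%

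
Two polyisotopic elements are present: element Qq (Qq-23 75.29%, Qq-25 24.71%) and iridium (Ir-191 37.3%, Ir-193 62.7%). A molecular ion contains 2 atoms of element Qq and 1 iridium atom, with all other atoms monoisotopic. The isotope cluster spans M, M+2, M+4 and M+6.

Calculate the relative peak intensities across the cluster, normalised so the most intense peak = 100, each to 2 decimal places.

Element Qq pattern (n=2): 0.56685841 : 0.37208318 : 0.06105841
Iridium pattern (n=1): 0.3730 : 0.6270
Convolve the two distributions (both contribute in 2-u steps):
  M: 0.56685841×0.3730 = 0.211438
  M+2: 0.56685841×0.6270 + 0.37208318×0.3730 = 0.494207
  M+4: 0.37208318×0.6270 + 0.06105841×0.3730 = 0.256071
  M+6: 0.06105841×0.6270 = 0.038284
Scale to base peak (0.494207) = 100: 42.78 : 100.00 : 51.81 : 7.75

42.78 : 100.00 : 51.81 : 7.75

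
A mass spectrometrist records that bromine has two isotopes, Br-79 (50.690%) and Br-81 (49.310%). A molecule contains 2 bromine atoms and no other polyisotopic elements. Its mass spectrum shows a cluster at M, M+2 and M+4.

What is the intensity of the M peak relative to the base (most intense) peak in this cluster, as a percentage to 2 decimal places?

51.40%

(0.50690 + 0.49310)^2 gives M 0.2569, M+2 0.4999, M+4 0.2431; the largest is M+2.
P(M+2) = C(2,1) × 0.50690^1 × 0.49310^1 = 2 × 0.5069 × 0.4931 = 0.499905 (base)
P(M) = C(2,0) × 0.50690^2 × 0.49310^0 = 1 × 0.25694761 × 1.0000 = 0.256948
Relative intensity = 0.256948 / 0.499905 × 100 = 51.40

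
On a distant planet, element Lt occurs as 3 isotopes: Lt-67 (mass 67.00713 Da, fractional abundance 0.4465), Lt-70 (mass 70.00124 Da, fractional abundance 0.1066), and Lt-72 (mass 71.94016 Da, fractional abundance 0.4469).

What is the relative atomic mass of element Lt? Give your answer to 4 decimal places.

The abundance-weighted mean is 0.4465 × 67.00713 + 0.1066 × 70.00124 + 0.4469 × 71.94016
= 29.918684 + 7.462132 + 32.150058 = 69.530874 Da

69.5309 Da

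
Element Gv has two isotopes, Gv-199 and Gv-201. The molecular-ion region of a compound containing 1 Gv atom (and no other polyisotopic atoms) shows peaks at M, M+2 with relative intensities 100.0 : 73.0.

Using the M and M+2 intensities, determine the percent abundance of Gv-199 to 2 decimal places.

57.80%

Let p = fractional abundance of Gv-199. I(M+2)/I(M) = [C(1,1)·p^0·(1−p)] / p^1 = 1·(1−p)/p = 73.0/100.0 = 0.7300
(1−p)/p = 0.7300/1 = 0.7300  ⇒  p = 1/(1 + 0.7300) = 0.5780
Gv-199: 57.80%, Gv-201: 42.20%.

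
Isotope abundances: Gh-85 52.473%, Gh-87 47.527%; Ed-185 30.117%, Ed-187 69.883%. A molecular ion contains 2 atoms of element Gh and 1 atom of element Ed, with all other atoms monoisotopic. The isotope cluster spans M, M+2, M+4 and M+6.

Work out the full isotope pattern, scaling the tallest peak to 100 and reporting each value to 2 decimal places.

19.91 : 82.25 : 100.00 : 37.89

Element Gh pattern (n=2): 0.27534157 : 0.49877685 : 0.22588157
Element Ed pattern (n=1): 0.30117 : 0.69883
Convolve the two distributions (both contribute in 2-u steps):
  M: 0.27534157×0.30117 = 0.082925
  M+2: 0.27534157×0.69883 + 0.49877685×0.30117 = 0.342634
  M+4: 0.49877685×0.69883 + 0.22588157×0.30117 = 0.416589
  M+6: 0.22588157×0.69883 = 0.157853
Scale to base peak (0.416589) = 100: 19.91 : 82.25 : 100.00 : 37.89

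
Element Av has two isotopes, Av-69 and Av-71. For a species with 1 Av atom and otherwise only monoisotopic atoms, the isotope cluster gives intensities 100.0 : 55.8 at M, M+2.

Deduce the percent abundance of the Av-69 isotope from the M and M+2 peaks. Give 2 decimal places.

If p is the fraction of Av that is Av-69, then I(M+2)/I(M) = [C(1,1)·p^0·(1−p)] / p^1 = 1·(1−p)/p = 55.8/100.0 = 0.5580
(1−p)/p = 0.5580/1 = 0.5580  ⇒  p = 1/(1 + 0.5580) = 0.6418
Av-69: 64.18%, Av-71: 35.82%.

64.18%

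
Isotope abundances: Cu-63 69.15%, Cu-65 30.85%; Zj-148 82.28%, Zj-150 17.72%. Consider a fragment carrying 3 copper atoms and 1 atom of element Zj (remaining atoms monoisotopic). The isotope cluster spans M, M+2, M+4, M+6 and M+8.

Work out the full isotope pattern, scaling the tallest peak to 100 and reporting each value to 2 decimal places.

64.36 : 100.00 : 56.98 : 13.99 : 1.23

Copper pattern (n=3): 0.33065611 : 0.44254842 : 0.19743483 : 0.02936064
Element Zj pattern (n=1): 0.8228 : 0.1772
Convolve the two distributions (both contribute in 2-u steps):
  M: 0.33065611×0.8228 = 0.272064
  M+2: 0.33065611×0.1772 + 0.44254842×0.8228 = 0.422721
  M+4: 0.44254842×0.1772 + 0.19743483×0.8228 = 0.240869
  M+6: 0.19743483×0.1772 + 0.02936064×0.8228 = 0.059143
  M+8: 0.02936064×0.1772 = 0.005203
Scale to base peak (0.422721) = 100: 64.36 : 100.00 : 56.98 : 13.99 : 1.23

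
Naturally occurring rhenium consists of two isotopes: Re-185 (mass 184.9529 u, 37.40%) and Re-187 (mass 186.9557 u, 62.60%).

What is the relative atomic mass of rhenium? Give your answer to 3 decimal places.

186.207 u

Average mass = Σ (abundance × isotope mass) = 0.3740 × 184.9529 + 0.6260 × 186.9557
= 69.17238 + 117.03427 = 186.20665 u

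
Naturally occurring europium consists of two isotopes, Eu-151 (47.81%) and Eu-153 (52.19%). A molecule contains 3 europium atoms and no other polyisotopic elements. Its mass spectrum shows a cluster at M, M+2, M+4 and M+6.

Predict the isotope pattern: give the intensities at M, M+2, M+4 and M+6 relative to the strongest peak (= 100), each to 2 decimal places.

The 3 Eu atoms are independent, so intensities follow the terms of (0.4781 + 0.5219)^3.
P(M) = 0.4781^3 = 0.109284
P(M+2) = 3 × 0.4781^2 × 0.5219^1 = 0.357887
P(M+4) = 3 × 0.4781^1 × 0.5219^2 = 0.390674
P(M+6) = 0.5219^3 = 0.142155
The M+4 peak is largest (0.390674); scaling to 100 gives 27.97 : 91.61 : 100.00 : 36.39.

27.97 : 91.61 : 100.00 : 36.39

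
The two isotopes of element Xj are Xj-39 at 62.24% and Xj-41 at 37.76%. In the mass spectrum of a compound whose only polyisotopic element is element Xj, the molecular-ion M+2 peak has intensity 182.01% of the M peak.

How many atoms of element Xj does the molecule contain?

3

With n Xj atoms, P(M+2)/P(M) = C(n,1)·p^(n−1)q / p^n = n·q/p = n · 0.3776/0.6224.
n = 1.8201 × 0.6224/0.3776 = 3.00 ≈ 3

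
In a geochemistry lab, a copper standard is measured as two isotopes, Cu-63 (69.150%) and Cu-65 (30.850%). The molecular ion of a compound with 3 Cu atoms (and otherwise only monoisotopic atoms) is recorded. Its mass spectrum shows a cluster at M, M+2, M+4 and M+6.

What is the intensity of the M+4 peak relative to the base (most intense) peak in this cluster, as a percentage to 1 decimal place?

(0.69150 + 0.30850)^3 gives M 0.3307, M+2 0.4425, M+4 0.1974, M+6 0.0294; the largest is M+2.
P(M+2) = C(3,1) × 0.69150^2 × 0.30850^1 = 3 × 0.47817225 × 0.3085 = 0.442548 (base)
P(M+4) = C(3,2) × 0.69150^1 × 0.30850^2 = 3 × 0.6915 × 0.09517225 = 0.197435
Relative intensity = 0.197435 / 0.442548 × 100 = 44.6

44.6%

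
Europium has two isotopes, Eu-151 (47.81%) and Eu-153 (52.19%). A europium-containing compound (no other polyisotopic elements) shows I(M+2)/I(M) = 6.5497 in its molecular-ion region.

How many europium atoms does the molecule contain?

6

With n Eu atoms, P(M+2)/P(M) = C(n,1)·p^(n−1)q / p^n = n·q/p = n · 0.5219/0.4781.
n = 6.5497 × 0.4781/0.5219 = 6.00 ≈ 6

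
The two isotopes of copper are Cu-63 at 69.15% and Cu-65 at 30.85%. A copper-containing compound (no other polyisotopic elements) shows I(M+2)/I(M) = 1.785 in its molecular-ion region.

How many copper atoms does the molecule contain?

4

With n Cu atoms, P(M+2)/P(M) = C(n,1)·p^(n−1)q / p^n = n·q/p = n · 0.3085/0.6915.
n = 1.785 × 0.6915/0.3085 = 4.00 ≈ 4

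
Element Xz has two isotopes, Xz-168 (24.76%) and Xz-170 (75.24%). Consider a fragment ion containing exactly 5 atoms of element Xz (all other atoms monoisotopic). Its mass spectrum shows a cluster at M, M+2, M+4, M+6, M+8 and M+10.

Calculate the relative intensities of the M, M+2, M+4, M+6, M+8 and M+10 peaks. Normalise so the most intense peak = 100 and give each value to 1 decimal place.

Each Xz atom is independently Xz-168 (p = 0.2476) or Xz-170 (q = 0.7524); the cluster is the binomial expansion (p + q)^5.
P(M) = 0.2476^5 = 0.000931
P(M+2) = 5 × 0.2476^4 × 0.7524^1 = 0.014139
P(M+4) = 10 × 0.2476^3 × 0.7524^2 = 0.085931
P(M+6) = 10 × 0.2476^2 × 0.7524^3 = 0.261125
P(M+8) = 5 × 0.2476^1 × 0.7524^4 = 0.396749
P(M+10) = 0.7524^5 = 0.241126
The M+8 peak is largest (0.396749); scaling to 100 gives 0.2 : 3.6 : 21.7 : 65.8 : 100.0 : 60.8.

0.2 : 3.6 : 21.7 : 65.8 : 100.0 : 60.8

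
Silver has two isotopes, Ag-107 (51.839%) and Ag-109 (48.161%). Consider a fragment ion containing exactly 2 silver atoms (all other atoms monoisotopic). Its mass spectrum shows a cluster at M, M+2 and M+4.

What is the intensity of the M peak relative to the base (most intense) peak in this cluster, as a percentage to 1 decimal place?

53.8%

(0.51839 + 0.48161)^2 gives M 0.2687, M+2 0.4993, M+4 0.2319; the largest is M+2.
P(M+2) = C(2,1) × 0.51839^1 × 0.48161^1 = 2 × 0.51839 × 0.48161 = 0.499324 (base)
P(M) = C(2,0) × 0.51839^2 × 0.48161^0 = 1 × 0.26872819 × 1.0000 = 0.268728
Relative intensity = 0.268728 / 0.499324 × 100 = 53.8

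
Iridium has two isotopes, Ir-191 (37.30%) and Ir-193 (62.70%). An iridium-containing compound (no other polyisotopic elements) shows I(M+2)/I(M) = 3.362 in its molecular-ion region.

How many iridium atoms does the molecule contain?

The M+2/M ratio from n Ir atoms is n · q/p = n · 0.6270/0.3730.
n = 3.362 × 0.3730/0.6270 = 2.00 ≈ 2

2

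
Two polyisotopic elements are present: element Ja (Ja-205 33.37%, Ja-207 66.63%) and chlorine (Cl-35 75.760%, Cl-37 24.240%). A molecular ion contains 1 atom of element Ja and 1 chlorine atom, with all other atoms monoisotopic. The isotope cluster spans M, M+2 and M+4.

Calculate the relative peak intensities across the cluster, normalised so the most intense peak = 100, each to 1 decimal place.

43.2 : 100.0 : 27.6

Element Ja pattern (n=1): 0.3337 : 0.6663
Chlorine pattern (n=1): 0.7576 : 0.2424
Convolve the two distributions (both contribute in 2-u steps):
  M: 0.3337×0.7576 = 0.252811
  M+2: 0.3337×0.2424 + 0.6663×0.7576 = 0.585678
  M+4: 0.6663×0.2424 = 0.161511
Scale to base peak (0.585678) = 100: 43.2 : 100.0 : 27.6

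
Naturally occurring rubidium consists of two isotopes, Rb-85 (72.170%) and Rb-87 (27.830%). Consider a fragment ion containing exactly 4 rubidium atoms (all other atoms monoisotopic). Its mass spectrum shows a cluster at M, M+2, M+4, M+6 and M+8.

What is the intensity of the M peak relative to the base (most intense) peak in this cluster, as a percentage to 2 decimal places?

Term probabilities: M 0.2713, M+2 0.4184, M+4 0.2420, M+6 0.0622, M+8 0.0060. Base peak = M+2.
P(M+2) = C(4,1) × 0.72170^3 × 0.27830^1 = 4 × 0.37589809 × 0.2783 = 0.418450 (base)
P(M) = C(4,0) × 0.72170^4 × 0.27830^0 = 1 × 0.27128565 × 1.0000 = 0.271286
Relative intensity = 0.271286 / 0.418450 × 100 = 64.83

64.83%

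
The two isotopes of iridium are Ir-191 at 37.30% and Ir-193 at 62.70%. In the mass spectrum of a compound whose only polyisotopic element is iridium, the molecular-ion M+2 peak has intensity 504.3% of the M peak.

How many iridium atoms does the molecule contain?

The M+2/M ratio from n Ir atoms is n · q/p = n · 0.6270/0.3730.
n = 5.043 × 0.3730/0.6270 = 3.00 ≈ 3

3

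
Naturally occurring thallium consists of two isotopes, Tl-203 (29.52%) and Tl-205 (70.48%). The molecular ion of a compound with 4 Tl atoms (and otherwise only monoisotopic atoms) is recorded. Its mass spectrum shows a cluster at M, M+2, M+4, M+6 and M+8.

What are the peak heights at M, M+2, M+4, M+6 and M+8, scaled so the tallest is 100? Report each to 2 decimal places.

Expanding (0.2952 + 0.7048)^4:
P(M) = 0.2952^4 = 0.007594
P(M+2) = 4 × 0.2952^3 × 0.7048^1 = 0.072523
P(M+4) = 6 × 0.2952^2 × 0.7048^2 = 0.259726
P(M+6) = 4 × 0.2952^1 × 0.7048^3 = 0.413403
P(M+8) = 0.7048^4 = 0.246754
The M+6 peak is largest (0.413403); scaling to 100 gives 1.84 : 17.54 : 62.83 : 100.00 : 59.69.

1.84 : 17.54 : 62.83 : 100.00 : 59.69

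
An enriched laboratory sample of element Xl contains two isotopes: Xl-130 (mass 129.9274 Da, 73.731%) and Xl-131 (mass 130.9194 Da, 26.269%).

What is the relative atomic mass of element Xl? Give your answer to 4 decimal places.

Ar = Σ fᵢ·mᵢ = 0.73731 × 129.9274 + 0.26269 × 130.9194
= 95.79677 + 34.39122 = 130.18799 Da

130.1880 Da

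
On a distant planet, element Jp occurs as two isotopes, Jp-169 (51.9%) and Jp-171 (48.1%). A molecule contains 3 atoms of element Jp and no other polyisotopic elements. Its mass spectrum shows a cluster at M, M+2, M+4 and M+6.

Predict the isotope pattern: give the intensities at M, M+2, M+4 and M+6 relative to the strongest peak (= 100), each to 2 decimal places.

35.97 : 100.00 : 92.68 : 28.63

Expanding (0.519 + 0.481)^3:
P(M) = 0.519^3 = 0.139798
P(M+2) = 3 × 0.519^2 × 0.481^1 = 0.388688
P(M+4) = 3 × 0.519^1 × 0.481^2 = 0.360229
P(M+6) = 0.481^3 = 0.111285
The M+2 peak is largest (0.388688); scaling to 100 gives 35.97 : 100.00 : 92.68 : 28.63.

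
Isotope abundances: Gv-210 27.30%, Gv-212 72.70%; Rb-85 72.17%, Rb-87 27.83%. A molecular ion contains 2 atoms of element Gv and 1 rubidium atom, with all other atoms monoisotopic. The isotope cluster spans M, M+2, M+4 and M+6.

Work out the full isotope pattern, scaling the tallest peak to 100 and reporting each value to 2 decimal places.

Element Gv pattern (n=2): 0.074529 : 0.396942 : 0.528529
Rubidium pattern (n=1): 0.7217 : 0.2783
Convolve the two distributions (both contribute in 2-u steps):
  M: 0.074529×0.7217 = 0.053788
  M+2: 0.074529×0.2783 + 0.396942×0.7217 = 0.307214
  M+4: 0.396942×0.2783 + 0.528529×0.7217 = 0.491908
  M+6: 0.528529×0.2783 = 0.147090
Scale to base peak (0.491908) = 100: 10.93 : 62.45 : 100.00 : 29.90

10.93 : 62.45 : 100.00 : 29.90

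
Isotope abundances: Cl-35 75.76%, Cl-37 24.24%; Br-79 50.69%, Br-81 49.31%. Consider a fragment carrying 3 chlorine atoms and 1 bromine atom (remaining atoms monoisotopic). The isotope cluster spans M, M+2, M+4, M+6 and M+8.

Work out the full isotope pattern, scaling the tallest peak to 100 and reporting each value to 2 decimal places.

51.74 : 100.00 : 64.21 : 17.15 : 1.65

Chlorine pattern (n=3): 0.4348304 : 0.41738208 : 0.13354464 : 0.01424288
Bromine pattern (n=1): 0.5069 : 0.4931
Convolve the two distributions (both contribute in 2-u steps):
  M: 0.4348304×0.5069 = 0.220416
  M+2: 0.4348304×0.4931 + 0.41738208×0.5069 = 0.425986
  M+4: 0.41738208×0.4931 + 0.13354464×0.5069 = 0.273505
  M+6: 0.13354464×0.4931 + 0.01424288×0.5069 = 0.073071
  M+8: 0.01424288×0.4931 = 0.007023
Scale to base peak (0.425986) = 100: 51.74 : 100.00 : 64.21 : 17.15 : 1.65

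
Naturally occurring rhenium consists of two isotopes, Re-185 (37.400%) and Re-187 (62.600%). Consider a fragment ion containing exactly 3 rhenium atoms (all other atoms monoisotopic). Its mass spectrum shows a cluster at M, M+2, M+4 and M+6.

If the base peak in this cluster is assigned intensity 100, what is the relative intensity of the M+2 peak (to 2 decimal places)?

Term probabilities: M 0.0523, M+2 0.2627, M+4 0.4397, M+6 0.2453. Base peak = M+4.
P(M+4) = C(3,2) × 0.37400^1 × 0.62600^2 = 3 × 0.3740 × 0.391876 = 0.439685 (base)
P(M+2) = C(3,1) × 0.37400^2 × 0.62600^1 = 3 × 0.139876 × 0.6260 = 0.262687
Relative intensity = 0.262687 / 0.439685 × 100 = 59.74

59.74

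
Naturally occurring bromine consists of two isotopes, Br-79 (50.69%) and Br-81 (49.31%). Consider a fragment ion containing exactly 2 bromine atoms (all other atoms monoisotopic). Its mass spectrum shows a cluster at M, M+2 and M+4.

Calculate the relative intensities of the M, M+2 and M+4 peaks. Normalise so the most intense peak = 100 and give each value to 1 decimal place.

Expanding (0.5069 + 0.4931)^2:
P(M) = 0.5069^2 = 0.256948
P(M+2) = 2 × 0.5069^1 × 0.4931^1 = 0.499905
P(M+4) = 0.4931^2 = 0.243148
The M+2 peak is largest (0.499905); scaling to 100 gives 51.4 : 100.0 : 48.6.

51.4 : 100.0 : 48.6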